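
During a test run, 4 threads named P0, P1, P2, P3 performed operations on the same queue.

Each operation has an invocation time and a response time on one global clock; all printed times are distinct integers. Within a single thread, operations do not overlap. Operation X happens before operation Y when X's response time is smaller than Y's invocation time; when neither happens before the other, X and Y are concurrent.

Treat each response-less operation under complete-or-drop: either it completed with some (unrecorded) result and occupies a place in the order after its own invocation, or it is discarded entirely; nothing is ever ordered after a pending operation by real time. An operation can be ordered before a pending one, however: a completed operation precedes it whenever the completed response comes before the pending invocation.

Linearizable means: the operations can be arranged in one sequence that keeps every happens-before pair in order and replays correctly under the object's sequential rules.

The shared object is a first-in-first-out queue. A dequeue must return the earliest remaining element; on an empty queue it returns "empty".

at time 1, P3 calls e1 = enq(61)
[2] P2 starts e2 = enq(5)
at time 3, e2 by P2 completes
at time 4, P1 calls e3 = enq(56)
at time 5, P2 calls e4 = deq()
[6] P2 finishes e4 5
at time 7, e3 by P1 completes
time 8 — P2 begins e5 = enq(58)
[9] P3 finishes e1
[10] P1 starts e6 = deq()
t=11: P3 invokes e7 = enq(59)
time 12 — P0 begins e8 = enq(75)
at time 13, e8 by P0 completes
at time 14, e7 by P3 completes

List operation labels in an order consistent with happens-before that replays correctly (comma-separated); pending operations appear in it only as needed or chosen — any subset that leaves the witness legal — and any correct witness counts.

e2, e1, e3, e4, e5, e6, e7, e8

1. e2 enq(5), leaving queue <5>
2. e1 enq(61), leaving queue <5,61>
3. e3 enq(56), leaving queue <5,61,56>
4. e4 deq() → 5, leaving queue <61,56>
5. e5 enq(58) (pending, included), leaving queue <61,56,58>
6. e6 deq() (pending, included), leaving queue <56,58>
7. e7 enq(59), leaving queue <56,58,59>
8. e8 enq(75), leaving queue <56,58,59,75>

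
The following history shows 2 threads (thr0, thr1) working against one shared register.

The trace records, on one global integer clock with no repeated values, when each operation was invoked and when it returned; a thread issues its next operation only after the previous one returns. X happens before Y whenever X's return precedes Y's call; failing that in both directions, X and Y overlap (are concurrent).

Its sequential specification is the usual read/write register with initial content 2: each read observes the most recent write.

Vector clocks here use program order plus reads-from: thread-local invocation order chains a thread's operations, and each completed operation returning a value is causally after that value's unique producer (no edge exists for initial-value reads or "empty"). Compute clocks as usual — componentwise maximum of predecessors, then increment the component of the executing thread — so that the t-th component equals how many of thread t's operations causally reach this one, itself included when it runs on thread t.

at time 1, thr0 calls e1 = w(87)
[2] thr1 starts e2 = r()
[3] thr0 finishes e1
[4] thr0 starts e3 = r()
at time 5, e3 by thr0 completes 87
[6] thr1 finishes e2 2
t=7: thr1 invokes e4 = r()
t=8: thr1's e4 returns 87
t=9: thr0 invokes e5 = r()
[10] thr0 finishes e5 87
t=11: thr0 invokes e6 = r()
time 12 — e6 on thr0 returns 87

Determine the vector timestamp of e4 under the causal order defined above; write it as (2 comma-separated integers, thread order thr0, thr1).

(1, 2)

invoked at 2, e2 has no predecessors; its own thr1 bump gives (0, 1)
invoked at 1, e1 has no predecessors; its own thr0 bump gives (1, 0)
e3 (invocation 4): componentwise max over VC(e1)=(1, 0), +1 at thr0, giving (2, 0)
e4 (invocation 7): componentwise max over VC(e1)=(1, 0), VC(e2)=(0, 1), +1 at thr1, giving (1, 2)
e5 (invocation 9): componentwise max over VC(e1)=(1, 0), VC(e3)=(2, 0), +1 at thr0, giving (3, 0)
e6 (invocation 11): componentwise max over VC(e1)=(1, 0), VC(e5)=(3, 0), +1 at thr0, giving (4, 0)
target: VC(e4) = (1, 2)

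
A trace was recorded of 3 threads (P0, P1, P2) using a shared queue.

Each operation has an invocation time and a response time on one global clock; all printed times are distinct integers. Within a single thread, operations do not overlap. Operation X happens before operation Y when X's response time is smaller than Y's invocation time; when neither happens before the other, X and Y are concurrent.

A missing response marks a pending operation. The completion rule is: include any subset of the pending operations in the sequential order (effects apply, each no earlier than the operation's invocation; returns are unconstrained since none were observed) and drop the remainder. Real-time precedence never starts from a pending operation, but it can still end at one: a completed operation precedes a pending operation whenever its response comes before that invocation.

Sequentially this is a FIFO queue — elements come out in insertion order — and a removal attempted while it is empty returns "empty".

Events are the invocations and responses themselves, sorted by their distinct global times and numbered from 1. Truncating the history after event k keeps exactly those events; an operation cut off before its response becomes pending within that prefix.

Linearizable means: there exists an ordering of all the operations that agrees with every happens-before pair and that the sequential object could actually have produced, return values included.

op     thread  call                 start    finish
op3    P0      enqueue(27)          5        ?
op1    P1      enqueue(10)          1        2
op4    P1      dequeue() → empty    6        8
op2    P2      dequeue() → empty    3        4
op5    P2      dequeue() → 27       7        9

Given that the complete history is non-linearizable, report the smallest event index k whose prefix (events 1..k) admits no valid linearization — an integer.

events 1..3 are still linearizable — one witness is op1:
step 1: op1 enqueue(10) — queue <10>
include event 4 — op2 responding at 4 — and every candidate order breaks
take op1, op2: step 2 already fails, because op2 dequeue() → empty cannot occur there

4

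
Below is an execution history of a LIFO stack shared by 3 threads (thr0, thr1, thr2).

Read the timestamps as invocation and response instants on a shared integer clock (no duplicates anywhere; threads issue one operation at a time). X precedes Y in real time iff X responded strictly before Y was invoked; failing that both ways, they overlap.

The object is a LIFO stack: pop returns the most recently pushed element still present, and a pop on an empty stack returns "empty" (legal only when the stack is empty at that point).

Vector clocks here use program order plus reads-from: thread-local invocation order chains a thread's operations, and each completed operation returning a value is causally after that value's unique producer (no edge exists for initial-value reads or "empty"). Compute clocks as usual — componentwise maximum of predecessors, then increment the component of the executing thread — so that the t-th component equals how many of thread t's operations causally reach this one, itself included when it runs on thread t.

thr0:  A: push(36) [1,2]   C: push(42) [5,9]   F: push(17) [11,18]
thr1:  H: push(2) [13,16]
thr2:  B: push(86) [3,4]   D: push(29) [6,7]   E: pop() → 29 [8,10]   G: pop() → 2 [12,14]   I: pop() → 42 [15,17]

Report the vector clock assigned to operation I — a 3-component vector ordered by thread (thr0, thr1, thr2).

B (invocation 3): nothing precedes it; thr2's component alone gives (0, 0, 1)
H (invocation 13): nothing precedes it; thr1's component alone gives (0, 1, 0)
A (invocation 1): nothing precedes it; thr0's component alone gives (1, 0, 0)
from VC(B)=(0, 0, 1), D (invoked 6) maxes components and bumps thr2 → (0, 0, 2)
from VC(A)=(1, 0, 0), C (invoked 5) maxes components and bumps thr0 → (2, 0, 0)
from VC(D)=(0, 0, 2), E (invoked 8) maxes components and bumps thr2 → (0, 0, 3)
from VC(C)=(2, 0, 0), F (invoked 11) maxes components and bumps thr0 → (3, 0, 0)
from VC(E)=(0, 0, 3), VC(H)=(0, 1, 0), G (invoked 12) maxes components and bumps thr2 → (0, 1, 4)
from VC(C)=(2, 0, 0), VC(G)=(0, 1, 4), I (invoked 15) maxes components and bumps thr2 → (2, 1, 5)
target: VC(I) = (2, 1, 5)

(2, 1, 5)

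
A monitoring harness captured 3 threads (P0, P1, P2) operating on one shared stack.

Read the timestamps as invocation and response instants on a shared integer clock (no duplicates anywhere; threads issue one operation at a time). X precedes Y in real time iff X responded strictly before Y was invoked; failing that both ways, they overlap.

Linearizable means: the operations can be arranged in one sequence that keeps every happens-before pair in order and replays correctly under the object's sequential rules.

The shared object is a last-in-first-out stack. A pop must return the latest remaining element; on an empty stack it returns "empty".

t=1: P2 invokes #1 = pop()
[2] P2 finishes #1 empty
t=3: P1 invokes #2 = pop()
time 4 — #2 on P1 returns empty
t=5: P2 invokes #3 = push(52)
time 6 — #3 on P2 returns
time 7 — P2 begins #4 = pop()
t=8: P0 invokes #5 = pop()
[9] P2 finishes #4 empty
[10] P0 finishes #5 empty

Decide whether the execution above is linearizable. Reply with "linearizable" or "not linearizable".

events 1..9 are fine; event 10 — the response of #5 at time 10 — makes the prefix non-linearizable
real-time-consistent orders of the 5 completed operations: 2 — all fail the stack replay
one such order, #1, #2, #3, #4, #5, breaks at step 4 where #4 pop() → empty is illegal
one such order, #1, #2, #3, #5, #4, breaks at step 4 where #5 pop() → empty is illegal

not linearizable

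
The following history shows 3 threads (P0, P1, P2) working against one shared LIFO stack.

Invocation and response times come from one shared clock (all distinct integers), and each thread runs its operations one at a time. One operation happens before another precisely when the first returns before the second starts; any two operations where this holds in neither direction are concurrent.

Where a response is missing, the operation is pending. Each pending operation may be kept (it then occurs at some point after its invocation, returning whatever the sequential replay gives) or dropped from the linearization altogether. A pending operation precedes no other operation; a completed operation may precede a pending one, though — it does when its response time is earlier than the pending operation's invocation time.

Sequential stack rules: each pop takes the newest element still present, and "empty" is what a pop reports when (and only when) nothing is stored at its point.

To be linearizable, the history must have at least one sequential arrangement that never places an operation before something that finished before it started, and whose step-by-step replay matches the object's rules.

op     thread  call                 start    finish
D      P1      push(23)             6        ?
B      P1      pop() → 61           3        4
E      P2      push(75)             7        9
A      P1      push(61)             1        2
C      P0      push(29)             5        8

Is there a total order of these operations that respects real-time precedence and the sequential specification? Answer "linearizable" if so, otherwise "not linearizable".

one valid linearization: A, B, C, D, E
step 1: A push(61) — stack <61>
step 2: B pop() → 61 — stack <>
step 3: C push(29) — stack <29>
step 4: D push(23) (pending, included) — stack <29,23>
step 5: E push(75) — stack <29,23,75>

linearizable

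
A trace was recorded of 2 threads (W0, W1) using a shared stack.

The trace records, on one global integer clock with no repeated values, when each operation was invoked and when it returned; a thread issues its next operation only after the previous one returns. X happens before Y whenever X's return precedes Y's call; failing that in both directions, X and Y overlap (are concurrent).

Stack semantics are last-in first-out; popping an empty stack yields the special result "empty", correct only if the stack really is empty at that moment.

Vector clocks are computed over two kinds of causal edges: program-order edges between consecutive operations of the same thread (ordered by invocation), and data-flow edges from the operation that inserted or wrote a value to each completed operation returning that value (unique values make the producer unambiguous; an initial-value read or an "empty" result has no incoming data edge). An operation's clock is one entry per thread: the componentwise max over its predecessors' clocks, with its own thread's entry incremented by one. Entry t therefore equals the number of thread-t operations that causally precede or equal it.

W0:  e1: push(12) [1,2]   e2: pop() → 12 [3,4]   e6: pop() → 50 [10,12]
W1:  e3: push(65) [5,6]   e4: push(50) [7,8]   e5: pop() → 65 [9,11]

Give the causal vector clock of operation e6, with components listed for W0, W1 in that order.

VC(e3, invoked at 5): no causal predecessors; +1 on W1 → (0, 1)
VC(e1, invoked at 1): no causal predecessors; +1 on W0 → (1, 0)
from VC(e3)=(0, 1), e4 (invoked 7) maxes components and bumps W1 → (0, 2)
from VC(e1)=(1, 0), e2 (invoked 3) maxes components and bumps W0 → (2, 0)
from VC(e3)=(0, 1), VC(e4)=(0, 2), e5 (invoked 9) maxes components and bumps W1 → (0, 3)
from VC(e2)=(2, 0), VC(e4)=(0, 2), e6 (invoked 10) maxes components and bumps W0 → (3, 2)
target: VC(e6) = (3, 2)

(3, 2)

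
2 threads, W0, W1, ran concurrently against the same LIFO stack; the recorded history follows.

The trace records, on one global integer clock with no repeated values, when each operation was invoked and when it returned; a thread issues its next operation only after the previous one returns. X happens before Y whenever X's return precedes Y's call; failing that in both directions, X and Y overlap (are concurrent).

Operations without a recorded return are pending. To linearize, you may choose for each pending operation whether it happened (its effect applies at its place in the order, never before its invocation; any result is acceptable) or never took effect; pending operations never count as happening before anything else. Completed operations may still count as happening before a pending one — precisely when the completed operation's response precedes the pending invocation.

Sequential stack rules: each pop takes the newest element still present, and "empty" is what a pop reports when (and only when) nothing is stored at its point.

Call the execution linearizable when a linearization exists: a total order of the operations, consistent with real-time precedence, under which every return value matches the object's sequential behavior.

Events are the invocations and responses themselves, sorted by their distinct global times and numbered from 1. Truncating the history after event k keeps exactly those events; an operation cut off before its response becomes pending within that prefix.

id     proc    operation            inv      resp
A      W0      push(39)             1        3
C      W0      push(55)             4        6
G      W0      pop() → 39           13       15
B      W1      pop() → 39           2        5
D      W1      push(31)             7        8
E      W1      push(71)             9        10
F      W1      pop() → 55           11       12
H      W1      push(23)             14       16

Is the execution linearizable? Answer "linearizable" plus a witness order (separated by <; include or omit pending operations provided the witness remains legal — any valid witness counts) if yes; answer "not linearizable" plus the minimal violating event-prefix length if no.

cut after 11 events: linearizable; cut after 12 events (F responds, time 12): not linearizable
no legal order exists: 3 real-time-consistent candidates over 6 completed LIFO stack operations, all rejected
e.g. A, B, C, D, E, F: illegal at step 6, since F pop() → 55 cannot apply there
e.g. A, C, B, D, E, F: illegal at step 3, since B pop() → 39 cannot apply there

not linearizable — minimal violating prefix: 12 events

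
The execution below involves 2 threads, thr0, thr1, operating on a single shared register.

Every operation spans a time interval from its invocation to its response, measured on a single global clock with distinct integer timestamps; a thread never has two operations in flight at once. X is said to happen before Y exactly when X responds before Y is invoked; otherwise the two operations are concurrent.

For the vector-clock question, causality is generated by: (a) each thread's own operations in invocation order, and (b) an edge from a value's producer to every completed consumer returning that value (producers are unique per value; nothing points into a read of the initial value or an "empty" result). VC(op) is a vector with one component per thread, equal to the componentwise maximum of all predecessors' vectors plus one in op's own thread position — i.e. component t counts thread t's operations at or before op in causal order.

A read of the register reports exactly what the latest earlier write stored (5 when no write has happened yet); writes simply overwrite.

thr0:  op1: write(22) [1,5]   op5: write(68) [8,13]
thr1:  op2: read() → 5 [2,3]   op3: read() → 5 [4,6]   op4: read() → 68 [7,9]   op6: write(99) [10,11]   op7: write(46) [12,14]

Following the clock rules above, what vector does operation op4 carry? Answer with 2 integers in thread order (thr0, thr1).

(2, 3)

op2 (invocation 2): nothing precedes it; thr1's component alone gives (0, 1)
op1 (invocation 1): nothing precedes it; thr0's component alone gives (1, 0)
merge at op3 (invoked 4): VC(op2)=(0, 1), own-thread bump on thr1 → (0, 2)
merge at op5 (invoked 8): VC(op1)=(1, 0), own-thread bump on thr0 → (2, 0)
merge at op4 (invoked 7): VC(op3)=(0, 2), VC(op5)=(2, 0), own-thread bump on thr1 → (2, 3)
merge at op6 (invoked 10): VC(op4)=(2, 3), own-thread bump on thr1 → (2, 4)
merge at op7 (invoked 12): VC(op6)=(2, 4), own-thread bump on thr1 → (2, 5)
target: VC(op4) = (2, 3)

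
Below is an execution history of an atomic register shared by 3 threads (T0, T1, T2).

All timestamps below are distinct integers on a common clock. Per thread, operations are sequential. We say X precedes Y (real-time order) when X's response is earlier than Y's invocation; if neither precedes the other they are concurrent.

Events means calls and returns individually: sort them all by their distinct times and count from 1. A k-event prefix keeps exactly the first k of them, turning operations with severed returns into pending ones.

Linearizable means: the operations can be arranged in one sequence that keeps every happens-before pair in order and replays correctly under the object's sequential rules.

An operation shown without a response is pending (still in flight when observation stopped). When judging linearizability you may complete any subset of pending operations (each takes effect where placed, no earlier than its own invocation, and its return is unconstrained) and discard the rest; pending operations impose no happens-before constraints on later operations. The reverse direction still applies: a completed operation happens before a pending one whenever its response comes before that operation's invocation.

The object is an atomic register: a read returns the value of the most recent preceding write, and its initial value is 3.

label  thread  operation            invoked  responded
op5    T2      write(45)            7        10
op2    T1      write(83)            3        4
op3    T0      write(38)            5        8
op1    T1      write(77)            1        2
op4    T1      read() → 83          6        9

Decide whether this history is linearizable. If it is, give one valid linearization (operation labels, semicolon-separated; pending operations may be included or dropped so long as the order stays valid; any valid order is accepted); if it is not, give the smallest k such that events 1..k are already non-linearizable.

linearizable — witness: op1; op2; op4; op3; op5

step 1: op1 write(77) — value 77
step 2: op2 write(83) — value 83
step 3: op4 read() → 83 — value 83
step 4: op3 write(38) — value 38
step 5: op5 write(45) — value 45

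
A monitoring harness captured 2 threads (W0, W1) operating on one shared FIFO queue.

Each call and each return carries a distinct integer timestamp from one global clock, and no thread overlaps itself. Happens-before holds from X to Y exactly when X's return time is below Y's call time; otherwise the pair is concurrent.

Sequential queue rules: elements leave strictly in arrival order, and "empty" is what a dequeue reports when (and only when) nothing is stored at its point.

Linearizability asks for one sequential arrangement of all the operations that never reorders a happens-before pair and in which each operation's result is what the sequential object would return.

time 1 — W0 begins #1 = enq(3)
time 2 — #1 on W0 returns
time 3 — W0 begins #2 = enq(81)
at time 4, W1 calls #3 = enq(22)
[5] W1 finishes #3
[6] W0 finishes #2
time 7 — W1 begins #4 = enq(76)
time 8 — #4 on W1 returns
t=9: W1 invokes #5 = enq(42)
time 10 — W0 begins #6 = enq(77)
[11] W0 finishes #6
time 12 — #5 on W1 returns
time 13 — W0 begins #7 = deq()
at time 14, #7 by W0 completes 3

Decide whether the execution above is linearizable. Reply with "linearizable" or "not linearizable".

linearizable

witness order: #1, #2, #3, #4, #5, #6, #7
after step 1 (#1 enq(3)): queue <3>
after step 2 (#2 enq(81)): queue <3,81>
after step 3 (#3 enq(22)): queue <3,81,22>
after step 4 (#4 enq(76)): queue <3,81,22,76>
after step 5 (#5 enq(42)): queue <3,81,22,76,42>
after step 6 (#6 enq(77)): queue <3,81,22,76,42,77>
after step 7 (#7 deq() → 3): queue <81,22,76,42,77>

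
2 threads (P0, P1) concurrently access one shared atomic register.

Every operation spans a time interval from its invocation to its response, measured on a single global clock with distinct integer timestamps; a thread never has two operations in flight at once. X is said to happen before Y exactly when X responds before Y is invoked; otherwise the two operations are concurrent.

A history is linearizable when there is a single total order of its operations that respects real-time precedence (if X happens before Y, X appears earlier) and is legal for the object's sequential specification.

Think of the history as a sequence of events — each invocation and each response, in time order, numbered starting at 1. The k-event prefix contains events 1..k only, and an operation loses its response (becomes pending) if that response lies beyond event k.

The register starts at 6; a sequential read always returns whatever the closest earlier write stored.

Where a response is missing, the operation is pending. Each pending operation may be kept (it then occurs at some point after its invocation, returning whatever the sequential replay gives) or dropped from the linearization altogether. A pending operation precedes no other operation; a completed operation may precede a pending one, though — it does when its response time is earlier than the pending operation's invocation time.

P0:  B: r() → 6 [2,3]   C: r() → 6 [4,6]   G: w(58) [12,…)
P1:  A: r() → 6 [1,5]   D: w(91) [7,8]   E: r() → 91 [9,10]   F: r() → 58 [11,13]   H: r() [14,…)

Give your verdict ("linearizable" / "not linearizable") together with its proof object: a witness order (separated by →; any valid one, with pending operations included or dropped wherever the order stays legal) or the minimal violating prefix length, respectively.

linearizable — witness: A → B → C → D → E → G → F

after step 1 (A r() → 6): value 6
after step 2 (B r() → 6): value 6
after step 3 (C r() → 6): value 6
after step 4 (D w(91)): value 91
after step 5 (E r() → 91): value 91
after step 6 (G w(58) (pending, included)): value 58
after step 7 (F r() → 58): value 58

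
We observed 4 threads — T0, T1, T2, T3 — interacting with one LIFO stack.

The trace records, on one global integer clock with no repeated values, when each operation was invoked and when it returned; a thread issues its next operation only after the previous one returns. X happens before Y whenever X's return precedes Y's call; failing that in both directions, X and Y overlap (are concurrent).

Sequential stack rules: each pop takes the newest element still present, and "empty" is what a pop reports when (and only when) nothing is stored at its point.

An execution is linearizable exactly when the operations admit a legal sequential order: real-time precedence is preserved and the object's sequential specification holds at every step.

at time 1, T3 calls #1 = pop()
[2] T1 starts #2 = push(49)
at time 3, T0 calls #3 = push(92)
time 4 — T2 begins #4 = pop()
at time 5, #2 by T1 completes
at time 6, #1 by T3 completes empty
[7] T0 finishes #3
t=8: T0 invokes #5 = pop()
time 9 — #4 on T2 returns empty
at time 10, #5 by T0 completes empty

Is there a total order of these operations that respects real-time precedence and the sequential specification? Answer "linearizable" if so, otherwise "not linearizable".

events 1..9 are fine; event 10 — the response of #5 at time 10 — makes the prefix non-linearizable
real-time-consistent orders of the 5 completed operations: 30 — all fail the LIFO stack replay
for example #1, #2, #3, #4, #5 fails at step 4: #4 pop() → empty is not legal there
for example #1, #2, #3, #5, #4 fails at step 4: #5 pop() → empty is not legal there

not linearizable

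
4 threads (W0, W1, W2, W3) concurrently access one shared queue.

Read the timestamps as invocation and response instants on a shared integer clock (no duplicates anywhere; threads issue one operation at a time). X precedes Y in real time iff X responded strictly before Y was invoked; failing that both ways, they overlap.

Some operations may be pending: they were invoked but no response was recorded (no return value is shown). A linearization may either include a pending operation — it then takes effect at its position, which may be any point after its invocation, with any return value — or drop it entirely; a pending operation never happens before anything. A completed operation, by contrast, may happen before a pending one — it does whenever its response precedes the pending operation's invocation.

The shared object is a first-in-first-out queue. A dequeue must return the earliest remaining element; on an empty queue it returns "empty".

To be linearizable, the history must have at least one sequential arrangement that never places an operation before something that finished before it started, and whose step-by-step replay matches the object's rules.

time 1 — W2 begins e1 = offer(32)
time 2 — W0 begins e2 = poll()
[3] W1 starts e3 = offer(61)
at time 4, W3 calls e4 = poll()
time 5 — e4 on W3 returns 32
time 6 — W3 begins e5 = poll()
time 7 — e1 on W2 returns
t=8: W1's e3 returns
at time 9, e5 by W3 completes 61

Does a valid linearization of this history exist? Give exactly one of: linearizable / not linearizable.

a witness: e1, e3, e4, e5
1. e1 offer(32), leaving queue <32>
2. e3 offer(61), leaving queue <32,61>
3. e4 poll() → 32, leaving queue <61>
4. e5 poll() → 61, leaving queue <>

linearizable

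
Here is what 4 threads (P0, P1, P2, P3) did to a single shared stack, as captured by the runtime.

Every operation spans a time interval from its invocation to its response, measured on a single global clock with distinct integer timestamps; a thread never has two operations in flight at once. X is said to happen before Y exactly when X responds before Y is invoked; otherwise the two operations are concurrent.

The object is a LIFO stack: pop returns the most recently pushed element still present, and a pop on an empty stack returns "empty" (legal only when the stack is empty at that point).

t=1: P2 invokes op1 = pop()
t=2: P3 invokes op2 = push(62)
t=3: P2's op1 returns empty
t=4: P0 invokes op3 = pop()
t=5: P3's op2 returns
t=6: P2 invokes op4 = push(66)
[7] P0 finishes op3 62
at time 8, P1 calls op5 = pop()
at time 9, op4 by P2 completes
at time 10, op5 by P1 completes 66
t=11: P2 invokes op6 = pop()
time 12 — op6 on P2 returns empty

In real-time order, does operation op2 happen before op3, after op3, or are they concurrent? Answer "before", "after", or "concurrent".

op2 spans [2,5], op3 spans [4,7]
the intervals overlap in both directions

concurrent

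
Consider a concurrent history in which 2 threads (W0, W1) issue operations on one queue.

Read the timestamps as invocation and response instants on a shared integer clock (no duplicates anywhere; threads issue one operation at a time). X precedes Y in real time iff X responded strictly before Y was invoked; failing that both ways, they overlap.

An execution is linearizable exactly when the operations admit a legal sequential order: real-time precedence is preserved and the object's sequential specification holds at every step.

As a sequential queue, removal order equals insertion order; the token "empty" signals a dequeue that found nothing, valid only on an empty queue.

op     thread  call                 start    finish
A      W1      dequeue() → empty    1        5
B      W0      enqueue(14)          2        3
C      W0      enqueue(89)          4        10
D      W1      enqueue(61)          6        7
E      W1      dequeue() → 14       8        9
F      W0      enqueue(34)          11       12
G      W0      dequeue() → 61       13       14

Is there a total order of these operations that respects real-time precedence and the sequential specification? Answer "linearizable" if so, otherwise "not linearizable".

witness order: A, B, D, C, E, F, G
step 1: A dequeue() → empty — queue <>
step 2: B enqueue(14) — queue <14>
step 3: D enqueue(61) — queue <14,61>
step 4: C enqueue(89) — queue <14,61,89>
step 5: E dequeue() → 14 — queue <61,89>
step 6: F enqueue(34) — queue <61,89,34>
step 7: G dequeue() → 61 — queue <89,34>

linearizable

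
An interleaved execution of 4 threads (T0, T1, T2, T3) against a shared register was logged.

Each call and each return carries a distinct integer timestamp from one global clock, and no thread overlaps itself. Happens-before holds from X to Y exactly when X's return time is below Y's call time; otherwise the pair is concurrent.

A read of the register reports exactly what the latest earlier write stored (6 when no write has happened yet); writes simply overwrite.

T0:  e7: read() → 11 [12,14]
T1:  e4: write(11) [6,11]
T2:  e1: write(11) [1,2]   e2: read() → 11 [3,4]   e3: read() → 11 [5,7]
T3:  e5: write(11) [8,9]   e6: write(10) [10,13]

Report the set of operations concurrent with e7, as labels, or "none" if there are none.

e6

e7 runs from 12 to 14; window-overlapping ops are concurrent
e1 [1,2]: before
e2 [3,4]: before
e3 [5,7]: before
e4 [6,11]: before
e5 [8,9]: before
e6 [10,13]: concurrent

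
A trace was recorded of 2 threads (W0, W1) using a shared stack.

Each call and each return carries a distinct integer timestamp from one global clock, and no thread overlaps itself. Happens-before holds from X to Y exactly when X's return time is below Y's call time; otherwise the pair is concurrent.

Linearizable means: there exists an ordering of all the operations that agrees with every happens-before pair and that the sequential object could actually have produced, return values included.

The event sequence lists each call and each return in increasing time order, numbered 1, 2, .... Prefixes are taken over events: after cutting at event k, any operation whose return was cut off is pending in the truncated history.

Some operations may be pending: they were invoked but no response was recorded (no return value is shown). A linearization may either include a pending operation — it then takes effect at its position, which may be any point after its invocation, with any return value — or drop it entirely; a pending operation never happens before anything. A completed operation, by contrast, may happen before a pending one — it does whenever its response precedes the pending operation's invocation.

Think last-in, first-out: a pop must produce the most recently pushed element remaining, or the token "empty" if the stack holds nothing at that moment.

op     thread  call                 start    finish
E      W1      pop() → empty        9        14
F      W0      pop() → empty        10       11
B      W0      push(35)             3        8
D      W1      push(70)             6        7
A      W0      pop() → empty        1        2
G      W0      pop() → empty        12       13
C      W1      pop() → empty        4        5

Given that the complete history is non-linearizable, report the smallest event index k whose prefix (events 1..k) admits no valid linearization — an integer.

events 1..10 are still linearizable — one witness is A, C, B, D:
step 1: A pop() → empty — stack <>
step 2: C pop() → empty — stack <>
step 3: B push(35) — stack <35>
step 4: D push(70) — stack <35,70>
at event 11 (F's time-11 response) nothing linearizes any more
every completion of the 1 pending operation (E) was checked; none linearizes
sample order A, B, C, D, F (pending dropped) stalls at step 3 — C pop() → empty has no legal effect
sample order A, C, B, D, F (pending dropped) stalls at step 5 — F pop() → empty has no legal effect

11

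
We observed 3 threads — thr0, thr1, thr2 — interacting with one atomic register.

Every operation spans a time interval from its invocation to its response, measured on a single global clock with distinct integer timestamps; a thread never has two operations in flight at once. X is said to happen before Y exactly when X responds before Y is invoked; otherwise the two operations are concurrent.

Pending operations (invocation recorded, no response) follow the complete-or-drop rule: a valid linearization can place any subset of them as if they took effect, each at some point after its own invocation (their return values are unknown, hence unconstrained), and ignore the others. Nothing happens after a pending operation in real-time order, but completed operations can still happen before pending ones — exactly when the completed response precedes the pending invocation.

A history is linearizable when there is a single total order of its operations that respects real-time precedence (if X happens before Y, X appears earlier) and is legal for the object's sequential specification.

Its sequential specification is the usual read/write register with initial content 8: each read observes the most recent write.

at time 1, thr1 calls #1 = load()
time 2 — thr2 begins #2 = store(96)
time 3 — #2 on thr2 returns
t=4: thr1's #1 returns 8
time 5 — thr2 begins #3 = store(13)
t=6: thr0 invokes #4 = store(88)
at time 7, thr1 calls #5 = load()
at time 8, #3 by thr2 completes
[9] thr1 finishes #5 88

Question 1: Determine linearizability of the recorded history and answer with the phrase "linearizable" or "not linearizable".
linearizable

a witness: #1, #2, #3, #4, #5
step 1: #1 load() → 8 — value 8
step 2: #2 store(96) — value 96
step 3: #3 store(13) — value 13
step 4: #4 store(88) (pending, included) — value 88
step 5: #5 load() → 88 — value 88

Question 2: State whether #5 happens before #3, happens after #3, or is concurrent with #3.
concurrent

#5 spans [7,9], #3 spans [5,8]
the intervals overlap in both directions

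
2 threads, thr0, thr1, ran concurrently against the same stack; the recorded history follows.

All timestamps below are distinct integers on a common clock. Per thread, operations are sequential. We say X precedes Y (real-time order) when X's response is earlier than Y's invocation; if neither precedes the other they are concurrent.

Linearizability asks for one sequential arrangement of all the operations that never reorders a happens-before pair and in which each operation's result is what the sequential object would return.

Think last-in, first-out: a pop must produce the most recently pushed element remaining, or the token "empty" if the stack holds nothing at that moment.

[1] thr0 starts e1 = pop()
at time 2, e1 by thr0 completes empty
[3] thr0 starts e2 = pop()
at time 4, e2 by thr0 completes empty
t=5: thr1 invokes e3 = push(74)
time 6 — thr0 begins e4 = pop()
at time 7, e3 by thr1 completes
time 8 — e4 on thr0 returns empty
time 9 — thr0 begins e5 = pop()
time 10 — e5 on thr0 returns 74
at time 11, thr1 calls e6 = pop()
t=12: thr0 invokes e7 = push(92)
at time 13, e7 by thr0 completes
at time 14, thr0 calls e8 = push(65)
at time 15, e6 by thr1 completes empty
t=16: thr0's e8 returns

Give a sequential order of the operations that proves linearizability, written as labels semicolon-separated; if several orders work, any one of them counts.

e1; e2; e4; e3; e5; e6; e7; e8

1. e1 pop() → empty, leaving stack <>
2. e2 pop() → empty, leaving stack <>
3. e4 pop() → empty, leaving stack <>
4. e3 push(74), leaving stack <74>
5. e5 pop() → 74, leaving stack <>
6. e6 pop() → empty, leaving stack <>
7. e7 push(92), leaving stack <92>
8. e8 push(65), leaving stack <92,65>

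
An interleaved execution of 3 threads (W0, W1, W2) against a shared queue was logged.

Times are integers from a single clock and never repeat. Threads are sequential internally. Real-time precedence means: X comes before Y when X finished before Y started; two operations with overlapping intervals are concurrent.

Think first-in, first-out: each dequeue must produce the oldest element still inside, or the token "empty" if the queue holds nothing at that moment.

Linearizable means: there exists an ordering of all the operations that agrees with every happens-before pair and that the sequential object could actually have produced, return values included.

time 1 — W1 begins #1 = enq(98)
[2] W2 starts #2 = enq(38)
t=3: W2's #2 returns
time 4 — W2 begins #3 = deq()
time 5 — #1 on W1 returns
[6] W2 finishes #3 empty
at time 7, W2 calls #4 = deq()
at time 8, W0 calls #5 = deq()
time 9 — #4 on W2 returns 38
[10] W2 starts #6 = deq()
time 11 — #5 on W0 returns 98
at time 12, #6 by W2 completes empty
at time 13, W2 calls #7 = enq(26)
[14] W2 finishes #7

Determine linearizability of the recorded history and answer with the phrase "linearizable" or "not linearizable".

the violation lands at event 6, #3's response at time 6: events 1..5 linearize, events 1..6 do not
every one of the 3 real-time-consistent orders over 3 completed queue ops fails the sequential spec
take #1, #2, #3: step 3 already fails, because #3 deq() → empty cannot occur there
take #2, #1, #3: step 3 already fails, because #3 deq() → empty cannot occur there

not linearizable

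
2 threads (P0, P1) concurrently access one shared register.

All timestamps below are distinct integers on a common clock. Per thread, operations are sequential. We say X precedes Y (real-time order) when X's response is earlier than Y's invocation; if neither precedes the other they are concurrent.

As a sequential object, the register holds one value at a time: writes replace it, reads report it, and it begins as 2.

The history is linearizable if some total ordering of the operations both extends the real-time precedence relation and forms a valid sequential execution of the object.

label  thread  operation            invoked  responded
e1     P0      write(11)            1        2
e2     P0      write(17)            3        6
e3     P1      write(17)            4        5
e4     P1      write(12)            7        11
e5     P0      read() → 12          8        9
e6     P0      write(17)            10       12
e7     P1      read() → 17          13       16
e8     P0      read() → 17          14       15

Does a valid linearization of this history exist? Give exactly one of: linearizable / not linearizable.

linearizable

one valid linearization: e1, e2, e3, e4, e5, e6, e7, e8
step 1: e1 write(11) — value 11
step 2: e2 write(17) — value 17
step 3: e3 write(17) — value 17
step 4: e4 write(12) — value 12
step 5: e5 read() → 12 — value 12
step 6: e6 write(17) — value 17
step 7: e7 read() → 17 — value 17
step 8: e8 read() → 17 — value 17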